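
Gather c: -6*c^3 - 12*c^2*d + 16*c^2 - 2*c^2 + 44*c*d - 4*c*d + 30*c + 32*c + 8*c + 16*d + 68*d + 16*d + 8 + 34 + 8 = -6*c^3 + c^2*(14 - 12*d) + c*(40*d + 70) + 100*d + 50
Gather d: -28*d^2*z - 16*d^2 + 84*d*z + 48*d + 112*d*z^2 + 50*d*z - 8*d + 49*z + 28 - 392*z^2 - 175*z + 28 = d^2*(-28*z - 16) + d*(112*z^2 + 134*z + 40) - 392*z^2 - 126*z + 56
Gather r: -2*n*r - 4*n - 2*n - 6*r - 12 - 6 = -6*n + r*(-2*n - 6) - 18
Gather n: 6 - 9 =-3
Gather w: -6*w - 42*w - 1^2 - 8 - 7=-48*w - 16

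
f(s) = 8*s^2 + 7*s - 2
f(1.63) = 30.67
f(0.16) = -0.68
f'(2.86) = 52.76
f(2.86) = 83.46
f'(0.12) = 8.92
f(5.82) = 309.72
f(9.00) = 709.00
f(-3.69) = 81.10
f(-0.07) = -2.45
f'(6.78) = 115.48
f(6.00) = 328.00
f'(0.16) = 9.56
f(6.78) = 413.21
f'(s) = 16*s + 7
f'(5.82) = 100.12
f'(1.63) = 33.08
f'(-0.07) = 5.88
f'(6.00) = 103.00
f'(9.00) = 151.00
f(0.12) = -1.04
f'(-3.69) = -52.04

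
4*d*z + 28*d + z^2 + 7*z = (4*d + z)*(z + 7)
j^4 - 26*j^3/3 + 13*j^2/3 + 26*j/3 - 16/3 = (j - 8)*(j - 1)*(j - 2/3)*(j + 1)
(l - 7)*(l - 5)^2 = l^3 - 17*l^2 + 95*l - 175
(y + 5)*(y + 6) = y^2 + 11*y + 30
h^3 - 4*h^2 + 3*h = h*(h - 3)*(h - 1)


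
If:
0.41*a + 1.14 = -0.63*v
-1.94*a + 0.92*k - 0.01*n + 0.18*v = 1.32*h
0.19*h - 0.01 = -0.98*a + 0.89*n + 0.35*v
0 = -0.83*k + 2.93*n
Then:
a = -1.53658536585366*v - 2.78048780487805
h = -5.70988155716514*v - 7.24392596302835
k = -11.6641969438013*v - 16.3068718918975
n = -3.30419230831232*v - 4.61935278848975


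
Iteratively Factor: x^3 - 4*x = (x + 2)*(x^2 - 2*x) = x*(x + 2)*(x - 2)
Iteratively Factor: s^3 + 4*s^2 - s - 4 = (s + 4)*(s^2 - 1) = (s + 1)*(s + 4)*(s - 1)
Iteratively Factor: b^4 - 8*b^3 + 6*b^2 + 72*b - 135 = (b + 3)*(b^3 - 11*b^2 + 39*b - 45) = (b - 5)*(b + 3)*(b^2 - 6*b + 9) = (b - 5)*(b - 3)*(b + 3)*(b - 3)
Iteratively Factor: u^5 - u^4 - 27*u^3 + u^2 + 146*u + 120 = (u + 1)*(u^4 - 2*u^3 - 25*u^2 + 26*u + 120) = (u - 3)*(u + 1)*(u^3 + u^2 - 22*u - 40) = (u - 5)*(u - 3)*(u + 1)*(u^2 + 6*u + 8) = (u - 5)*(u - 3)*(u + 1)*(u + 4)*(u + 2)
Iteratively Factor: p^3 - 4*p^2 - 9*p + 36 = (p - 3)*(p^2 - p - 12) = (p - 3)*(p + 3)*(p - 4)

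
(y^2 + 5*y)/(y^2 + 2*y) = (y + 5)/(y + 2)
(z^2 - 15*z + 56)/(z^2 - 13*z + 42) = (z - 8)/(z - 6)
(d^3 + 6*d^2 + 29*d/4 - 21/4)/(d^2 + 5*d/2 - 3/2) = d + 7/2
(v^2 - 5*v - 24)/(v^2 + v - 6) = (v - 8)/(v - 2)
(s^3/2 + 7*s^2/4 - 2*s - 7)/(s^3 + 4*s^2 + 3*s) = (2*s^3 + 7*s^2 - 8*s - 28)/(4*s*(s^2 + 4*s + 3))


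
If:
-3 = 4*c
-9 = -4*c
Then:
No Solution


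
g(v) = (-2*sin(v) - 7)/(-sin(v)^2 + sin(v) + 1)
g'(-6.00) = 0.62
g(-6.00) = -6.29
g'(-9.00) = -54.38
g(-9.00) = -14.77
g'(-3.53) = 0.36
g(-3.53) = -6.28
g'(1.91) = 2.99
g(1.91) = -8.43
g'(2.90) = -1.07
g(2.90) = -6.33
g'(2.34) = 2.93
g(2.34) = -7.02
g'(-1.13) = 13.10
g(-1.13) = 7.19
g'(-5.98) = 0.42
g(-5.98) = -6.28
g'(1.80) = 2.28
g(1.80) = -8.73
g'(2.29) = 3.12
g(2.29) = -7.17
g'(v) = (2*sin(v)*cos(v) - cos(v))*(-2*sin(v) - 7)/(-sin(v)^2 + sin(v) + 1)^2 - 2*cos(v)/(-sin(v)^2 + sin(v) + 1) = (-14*sin(v) + 2*cos(v)^2 + 3)*cos(v)/(sin(v) + cos(v)^2)^2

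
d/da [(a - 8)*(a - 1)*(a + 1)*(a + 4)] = 4*a^3 - 12*a^2 - 66*a + 4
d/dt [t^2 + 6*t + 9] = 2*t + 6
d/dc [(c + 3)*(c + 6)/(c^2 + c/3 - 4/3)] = 6*(-13*c^2 - 58*c - 27)/(9*c^4 + 6*c^3 - 23*c^2 - 8*c + 16)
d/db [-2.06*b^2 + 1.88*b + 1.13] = 1.88 - 4.12*b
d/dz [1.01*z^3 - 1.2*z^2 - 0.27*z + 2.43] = 3.03*z^2 - 2.4*z - 0.27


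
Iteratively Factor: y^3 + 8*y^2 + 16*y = (y + 4)*(y^2 + 4*y) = y*(y + 4)*(y + 4)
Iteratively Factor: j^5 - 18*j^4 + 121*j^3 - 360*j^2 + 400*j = (j - 4)*(j^4 - 14*j^3 + 65*j^2 - 100*j) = j*(j - 4)*(j^3 - 14*j^2 + 65*j - 100) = j*(j - 5)*(j - 4)*(j^2 - 9*j + 20) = j*(j - 5)*(j - 4)^2*(j - 5)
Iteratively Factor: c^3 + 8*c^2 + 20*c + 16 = (c + 2)*(c^2 + 6*c + 8) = (c + 2)^2*(c + 4)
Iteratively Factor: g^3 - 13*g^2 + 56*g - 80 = (g - 5)*(g^2 - 8*g + 16) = (g - 5)*(g - 4)*(g - 4)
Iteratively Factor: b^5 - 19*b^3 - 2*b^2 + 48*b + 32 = (b + 1)*(b^4 - b^3 - 18*b^2 + 16*b + 32) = (b + 1)*(b + 4)*(b^3 - 5*b^2 + 2*b + 8) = (b - 4)*(b + 1)*(b + 4)*(b^2 - b - 2) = (b - 4)*(b + 1)^2*(b + 4)*(b - 2)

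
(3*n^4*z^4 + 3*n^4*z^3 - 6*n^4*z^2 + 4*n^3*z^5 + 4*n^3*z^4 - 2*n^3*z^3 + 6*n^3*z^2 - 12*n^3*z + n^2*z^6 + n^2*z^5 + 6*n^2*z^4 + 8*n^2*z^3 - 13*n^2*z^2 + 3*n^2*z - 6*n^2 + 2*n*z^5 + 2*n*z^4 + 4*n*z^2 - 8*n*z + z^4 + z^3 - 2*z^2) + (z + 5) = 3*n^4*z^4 + 3*n^4*z^3 - 6*n^4*z^2 + 4*n^3*z^5 + 4*n^3*z^4 - 2*n^3*z^3 + 6*n^3*z^2 - 12*n^3*z + n^2*z^6 + n^2*z^5 + 6*n^2*z^4 + 8*n^2*z^3 - 13*n^2*z^2 + 3*n^2*z - 6*n^2 + 2*n*z^5 + 2*n*z^4 + 4*n*z^2 - 8*n*z + z^4 + z^3 - 2*z^2 + z + 5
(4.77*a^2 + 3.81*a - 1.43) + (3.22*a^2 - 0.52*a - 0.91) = 7.99*a^2 + 3.29*a - 2.34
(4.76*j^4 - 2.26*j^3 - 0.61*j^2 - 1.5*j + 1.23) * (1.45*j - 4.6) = 6.902*j^5 - 25.173*j^4 + 9.5115*j^3 + 0.631*j^2 + 8.6835*j - 5.658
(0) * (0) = 0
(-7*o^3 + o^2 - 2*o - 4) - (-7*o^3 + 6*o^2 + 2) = -5*o^2 - 2*o - 6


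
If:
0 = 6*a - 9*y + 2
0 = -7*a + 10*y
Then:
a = 20/3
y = 14/3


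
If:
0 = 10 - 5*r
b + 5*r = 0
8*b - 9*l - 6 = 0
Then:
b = -10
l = -86/9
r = 2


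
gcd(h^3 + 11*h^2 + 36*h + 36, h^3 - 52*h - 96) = h^2 + 8*h + 12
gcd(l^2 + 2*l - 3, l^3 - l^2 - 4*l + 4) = l - 1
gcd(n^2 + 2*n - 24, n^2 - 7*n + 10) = 1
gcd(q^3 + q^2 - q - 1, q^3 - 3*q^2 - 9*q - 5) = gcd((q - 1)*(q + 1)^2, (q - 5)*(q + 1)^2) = q^2 + 2*q + 1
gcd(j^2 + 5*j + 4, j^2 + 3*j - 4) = j + 4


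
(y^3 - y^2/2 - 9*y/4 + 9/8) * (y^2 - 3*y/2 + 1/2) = y^5 - 2*y^4 - y^3 + 17*y^2/4 - 45*y/16 + 9/16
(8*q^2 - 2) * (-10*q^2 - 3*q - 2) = -80*q^4 - 24*q^3 + 4*q^2 + 6*q + 4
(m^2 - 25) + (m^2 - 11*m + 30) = 2*m^2 - 11*m + 5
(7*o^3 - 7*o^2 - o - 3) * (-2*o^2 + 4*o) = -14*o^5 + 42*o^4 - 26*o^3 + 2*o^2 - 12*o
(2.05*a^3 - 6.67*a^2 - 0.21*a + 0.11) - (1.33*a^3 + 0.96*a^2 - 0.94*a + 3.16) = 0.72*a^3 - 7.63*a^2 + 0.73*a - 3.05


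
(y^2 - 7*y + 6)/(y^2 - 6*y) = (y - 1)/y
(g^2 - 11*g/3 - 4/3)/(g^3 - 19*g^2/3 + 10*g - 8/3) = (3*g + 1)/(3*g^2 - 7*g + 2)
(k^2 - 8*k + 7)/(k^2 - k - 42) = (k - 1)/(k + 6)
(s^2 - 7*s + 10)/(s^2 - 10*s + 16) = (s - 5)/(s - 8)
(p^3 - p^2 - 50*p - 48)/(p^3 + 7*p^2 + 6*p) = (p - 8)/p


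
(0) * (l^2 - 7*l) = 0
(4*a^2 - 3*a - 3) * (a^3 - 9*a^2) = 4*a^5 - 39*a^4 + 24*a^3 + 27*a^2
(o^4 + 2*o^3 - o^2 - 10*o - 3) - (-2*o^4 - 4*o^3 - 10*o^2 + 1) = 3*o^4 + 6*o^3 + 9*o^2 - 10*o - 4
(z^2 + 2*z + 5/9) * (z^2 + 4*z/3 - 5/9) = z^4 + 10*z^3/3 + 8*z^2/3 - 10*z/27 - 25/81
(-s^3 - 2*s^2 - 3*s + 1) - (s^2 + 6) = -s^3 - 3*s^2 - 3*s - 5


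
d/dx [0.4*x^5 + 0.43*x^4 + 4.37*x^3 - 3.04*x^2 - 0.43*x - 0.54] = 2.0*x^4 + 1.72*x^3 + 13.11*x^2 - 6.08*x - 0.43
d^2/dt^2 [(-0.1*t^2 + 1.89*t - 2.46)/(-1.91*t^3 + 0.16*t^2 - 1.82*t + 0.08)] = (0.72962*t^6 - 41.369454*t^5 + 109.071696*t^4 + 1.287012*t^3 + 48.213384*t^2 - 1.897632*t + 15.684944)/(6.967871*t^9 - 1.751088*t^8 + 20.065314*t^7 - 4.216792*t^6 + 19.266516*t^5 - 3.264672*t^4 + 6.205016*t^3 - 0.798048*t^2 + 0.034944*t - 0.000512)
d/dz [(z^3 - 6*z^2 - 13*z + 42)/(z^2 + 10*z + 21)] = (z^2 + 14*z - 77)/(z^2 + 14*z + 49)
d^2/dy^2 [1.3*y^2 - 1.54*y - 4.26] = 2.60000000000000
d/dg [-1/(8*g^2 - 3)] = 16*g/(8*g^2 - 3)^2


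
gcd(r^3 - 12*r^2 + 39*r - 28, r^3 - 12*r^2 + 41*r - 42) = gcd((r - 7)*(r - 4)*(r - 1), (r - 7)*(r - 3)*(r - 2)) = r - 7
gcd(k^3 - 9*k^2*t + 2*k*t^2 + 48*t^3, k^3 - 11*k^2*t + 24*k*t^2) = k^2 - 11*k*t + 24*t^2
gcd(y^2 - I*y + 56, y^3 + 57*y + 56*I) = y^2 - I*y + 56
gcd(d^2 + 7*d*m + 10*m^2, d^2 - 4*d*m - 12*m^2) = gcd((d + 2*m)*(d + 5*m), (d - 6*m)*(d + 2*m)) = d + 2*m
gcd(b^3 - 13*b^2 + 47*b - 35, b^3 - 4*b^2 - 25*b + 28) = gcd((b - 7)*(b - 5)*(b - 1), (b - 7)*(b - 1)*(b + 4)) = b^2 - 8*b + 7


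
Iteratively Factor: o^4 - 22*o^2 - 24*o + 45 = (o + 3)*(o^3 - 3*o^2 - 13*o + 15) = (o + 3)^2*(o^2 - 6*o + 5) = (o - 5)*(o + 3)^2*(o - 1)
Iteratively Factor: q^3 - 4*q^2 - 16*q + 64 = (q + 4)*(q^2 - 8*q + 16) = (q - 4)*(q + 4)*(q - 4)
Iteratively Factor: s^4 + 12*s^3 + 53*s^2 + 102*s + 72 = (s + 3)*(s^3 + 9*s^2 + 26*s + 24) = (s + 3)*(s + 4)*(s^2 + 5*s + 6) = (s + 3)^2*(s + 4)*(s + 2)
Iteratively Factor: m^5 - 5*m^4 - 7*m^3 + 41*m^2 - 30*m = (m)*(m^4 - 5*m^3 - 7*m^2 + 41*m - 30) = m*(m + 3)*(m^3 - 8*m^2 + 17*m - 10) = m*(m - 2)*(m + 3)*(m^2 - 6*m + 5) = m*(m - 5)*(m - 2)*(m + 3)*(m - 1)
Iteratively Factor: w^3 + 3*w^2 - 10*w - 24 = (w + 4)*(w^2 - w - 6) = (w - 3)*(w + 4)*(w + 2)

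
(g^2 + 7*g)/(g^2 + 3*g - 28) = g/(g - 4)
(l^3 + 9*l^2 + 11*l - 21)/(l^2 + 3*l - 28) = (l^2 + 2*l - 3)/(l - 4)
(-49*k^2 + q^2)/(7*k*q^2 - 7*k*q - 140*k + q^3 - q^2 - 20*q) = (-7*k + q)/(q^2 - q - 20)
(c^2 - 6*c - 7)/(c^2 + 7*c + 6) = (c - 7)/(c + 6)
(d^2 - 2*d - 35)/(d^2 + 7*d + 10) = (d - 7)/(d + 2)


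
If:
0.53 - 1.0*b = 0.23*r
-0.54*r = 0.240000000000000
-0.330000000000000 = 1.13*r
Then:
No Solution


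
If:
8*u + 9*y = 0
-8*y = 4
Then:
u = 9/16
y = -1/2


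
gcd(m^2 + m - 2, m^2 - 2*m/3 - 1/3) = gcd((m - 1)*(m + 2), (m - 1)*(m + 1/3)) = m - 1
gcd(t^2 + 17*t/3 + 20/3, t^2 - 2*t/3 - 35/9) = t + 5/3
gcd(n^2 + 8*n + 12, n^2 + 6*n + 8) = n + 2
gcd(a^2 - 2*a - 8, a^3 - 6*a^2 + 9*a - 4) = a - 4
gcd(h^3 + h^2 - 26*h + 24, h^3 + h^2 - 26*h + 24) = h^3 + h^2 - 26*h + 24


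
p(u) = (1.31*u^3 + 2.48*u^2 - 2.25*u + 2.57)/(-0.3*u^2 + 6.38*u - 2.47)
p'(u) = (0.6*u - 6.38)*(1.31*u^3 + 2.48*u^2 - 2.25*u + 2.57)/(-0.3*u^2 + 6.38*u - 2.47)^2 + (3.93*u^2 + 4.96*u - 2.25)/(-0.3*u^2 + 6.38*u - 2.47)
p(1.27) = 1.24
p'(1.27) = 0.66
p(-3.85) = 0.85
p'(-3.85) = -0.94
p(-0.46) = -0.73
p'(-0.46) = -0.21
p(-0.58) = -0.71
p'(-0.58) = -0.16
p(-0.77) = -0.68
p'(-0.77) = -0.12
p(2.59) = 3.00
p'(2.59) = 1.87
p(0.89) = 1.16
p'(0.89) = -0.51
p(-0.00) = -1.04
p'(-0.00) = -1.78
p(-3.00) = 0.15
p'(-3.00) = -0.70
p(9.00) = 37.14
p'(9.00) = 10.58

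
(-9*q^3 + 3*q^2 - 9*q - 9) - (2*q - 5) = -9*q^3 + 3*q^2 - 11*q - 4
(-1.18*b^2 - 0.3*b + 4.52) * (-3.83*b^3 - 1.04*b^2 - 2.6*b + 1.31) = 4.5194*b^5 + 2.3762*b^4 - 13.9316*b^3 - 5.4666*b^2 - 12.145*b + 5.9212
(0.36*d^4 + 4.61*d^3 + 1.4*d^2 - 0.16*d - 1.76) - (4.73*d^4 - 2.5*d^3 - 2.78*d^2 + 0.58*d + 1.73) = -4.37*d^4 + 7.11*d^3 + 4.18*d^2 - 0.74*d - 3.49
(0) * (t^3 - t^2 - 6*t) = 0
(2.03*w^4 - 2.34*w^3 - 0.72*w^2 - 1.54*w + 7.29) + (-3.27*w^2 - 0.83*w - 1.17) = 2.03*w^4 - 2.34*w^3 - 3.99*w^2 - 2.37*w + 6.12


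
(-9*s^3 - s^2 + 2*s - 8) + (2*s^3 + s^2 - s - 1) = -7*s^3 + s - 9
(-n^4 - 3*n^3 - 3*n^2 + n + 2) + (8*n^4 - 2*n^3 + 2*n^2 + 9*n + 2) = 7*n^4 - 5*n^3 - n^2 + 10*n + 4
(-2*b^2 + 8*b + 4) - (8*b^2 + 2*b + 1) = -10*b^2 + 6*b + 3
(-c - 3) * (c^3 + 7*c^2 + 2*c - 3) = -c^4 - 10*c^3 - 23*c^2 - 3*c + 9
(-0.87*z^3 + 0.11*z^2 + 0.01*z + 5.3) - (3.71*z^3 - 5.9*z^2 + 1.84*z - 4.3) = -4.58*z^3 + 6.01*z^2 - 1.83*z + 9.6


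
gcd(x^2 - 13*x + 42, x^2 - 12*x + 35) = x - 7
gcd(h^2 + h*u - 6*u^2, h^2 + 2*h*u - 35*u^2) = 1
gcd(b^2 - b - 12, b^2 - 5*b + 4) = b - 4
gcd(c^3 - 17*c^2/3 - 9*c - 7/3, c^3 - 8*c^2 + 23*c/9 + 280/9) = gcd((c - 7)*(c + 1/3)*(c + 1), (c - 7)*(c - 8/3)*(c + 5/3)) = c - 7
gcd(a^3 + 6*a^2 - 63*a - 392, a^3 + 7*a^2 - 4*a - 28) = a + 7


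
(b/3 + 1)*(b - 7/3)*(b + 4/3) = b^3/3 + 2*b^2/3 - 55*b/27 - 28/9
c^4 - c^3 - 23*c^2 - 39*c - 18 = (c - 6)*(c + 1)^2*(c + 3)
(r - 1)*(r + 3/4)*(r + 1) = r^3 + 3*r^2/4 - r - 3/4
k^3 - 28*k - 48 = (k - 6)*(k + 2)*(k + 4)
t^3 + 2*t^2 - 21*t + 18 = (t - 3)*(t - 1)*(t + 6)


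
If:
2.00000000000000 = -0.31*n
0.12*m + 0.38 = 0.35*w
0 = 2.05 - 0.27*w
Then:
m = 18.98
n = -6.45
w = 7.59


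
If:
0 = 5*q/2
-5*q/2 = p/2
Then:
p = 0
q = 0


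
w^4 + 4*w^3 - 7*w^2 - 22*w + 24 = (w - 2)*(w - 1)*(w + 3)*(w + 4)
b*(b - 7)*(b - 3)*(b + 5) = b^4 - 5*b^3 - 29*b^2 + 105*b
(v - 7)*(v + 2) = v^2 - 5*v - 14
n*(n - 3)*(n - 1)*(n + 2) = n^4 - 2*n^3 - 5*n^2 + 6*n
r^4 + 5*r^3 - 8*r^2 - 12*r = r*(r - 2)*(r + 1)*(r + 6)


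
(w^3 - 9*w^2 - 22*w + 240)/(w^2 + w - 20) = (w^2 - 14*w + 48)/(w - 4)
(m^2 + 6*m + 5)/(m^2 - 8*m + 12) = (m^2 + 6*m + 5)/(m^2 - 8*m + 12)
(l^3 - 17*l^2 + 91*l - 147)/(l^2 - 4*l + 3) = (l^2 - 14*l + 49)/(l - 1)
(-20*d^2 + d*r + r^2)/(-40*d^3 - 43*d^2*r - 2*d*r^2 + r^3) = (-4*d + r)/(-8*d^2 - 7*d*r + r^2)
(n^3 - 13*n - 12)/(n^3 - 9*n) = (n^2 - 3*n - 4)/(n*(n - 3))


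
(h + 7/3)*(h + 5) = h^2 + 22*h/3 + 35/3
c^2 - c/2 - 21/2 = (c - 7/2)*(c + 3)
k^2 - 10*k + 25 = (k - 5)^2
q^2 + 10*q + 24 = (q + 4)*(q + 6)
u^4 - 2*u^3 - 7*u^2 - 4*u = u*(u - 4)*(u + 1)^2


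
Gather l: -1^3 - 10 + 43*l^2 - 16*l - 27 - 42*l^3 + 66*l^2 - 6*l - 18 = -42*l^3 + 109*l^2 - 22*l - 56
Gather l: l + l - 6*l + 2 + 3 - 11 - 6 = -4*l - 12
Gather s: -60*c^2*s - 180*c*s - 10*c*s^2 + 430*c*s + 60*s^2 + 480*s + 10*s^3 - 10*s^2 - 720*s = 10*s^3 + s^2*(50 - 10*c) + s*(-60*c^2 + 250*c - 240)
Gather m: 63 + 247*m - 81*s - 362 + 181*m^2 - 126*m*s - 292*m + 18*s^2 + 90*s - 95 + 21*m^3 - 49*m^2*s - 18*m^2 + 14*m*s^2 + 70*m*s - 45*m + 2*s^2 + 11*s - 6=21*m^3 + m^2*(163 - 49*s) + m*(14*s^2 - 56*s - 90) + 20*s^2 + 20*s - 400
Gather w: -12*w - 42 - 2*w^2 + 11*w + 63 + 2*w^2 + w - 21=0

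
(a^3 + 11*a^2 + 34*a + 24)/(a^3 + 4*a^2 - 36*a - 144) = (a + 1)/(a - 6)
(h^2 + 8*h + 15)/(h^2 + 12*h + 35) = (h + 3)/(h + 7)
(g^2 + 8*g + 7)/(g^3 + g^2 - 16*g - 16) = (g + 7)/(g^2 - 16)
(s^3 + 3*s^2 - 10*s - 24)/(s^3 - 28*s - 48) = (s - 3)/(s - 6)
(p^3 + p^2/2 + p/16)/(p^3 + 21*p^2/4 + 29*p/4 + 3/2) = p*(4*p + 1)/(4*(p^2 + 5*p + 6))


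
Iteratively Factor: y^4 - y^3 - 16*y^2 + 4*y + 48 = (y - 2)*(y^3 + y^2 - 14*y - 24) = (y - 4)*(y - 2)*(y^2 + 5*y + 6) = (y - 4)*(y - 2)*(y + 2)*(y + 3)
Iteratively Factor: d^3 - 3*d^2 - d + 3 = (d - 1)*(d^2 - 2*d - 3) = (d - 1)*(d + 1)*(d - 3)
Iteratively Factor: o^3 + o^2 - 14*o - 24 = (o + 3)*(o^2 - 2*o - 8) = (o + 2)*(o + 3)*(o - 4)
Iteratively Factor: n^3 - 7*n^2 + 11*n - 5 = (n - 1)*(n^2 - 6*n + 5) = (n - 5)*(n - 1)*(n - 1)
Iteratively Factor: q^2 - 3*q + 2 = (q - 2)*(q - 1)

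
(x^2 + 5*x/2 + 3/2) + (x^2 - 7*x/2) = 2*x^2 - x + 3/2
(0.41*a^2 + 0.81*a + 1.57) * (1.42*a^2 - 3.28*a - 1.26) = 0.5822*a^4 - 0.1946*a^3 - 0.944*a^2 - 6.1702*a - 1.9782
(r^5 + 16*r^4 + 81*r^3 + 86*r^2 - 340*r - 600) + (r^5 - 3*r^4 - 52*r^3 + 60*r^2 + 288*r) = 2*r^5 + 13*r^4 + 29*r^3 + 146*r^2 - 52*r - 600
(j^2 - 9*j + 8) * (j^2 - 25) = j^4 - 9*j^3 - 17*j^2 + 225*j - 200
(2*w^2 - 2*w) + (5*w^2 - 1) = 7*w^2 - 2*w - 1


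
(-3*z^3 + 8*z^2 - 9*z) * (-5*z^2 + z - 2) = 15*z^5 - 43*z^4 + 59*z^3 - 25*z^2 + 18*z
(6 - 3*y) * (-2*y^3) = 6*y^4 - 12*y^3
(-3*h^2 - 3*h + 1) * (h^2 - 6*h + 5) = -3*h^4 + 15*h^3 + 4*h^2 - 21*h + 5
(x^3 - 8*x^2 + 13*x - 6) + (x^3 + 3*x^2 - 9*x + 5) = 2*x^3 - 5*x^2 + 4*x - 1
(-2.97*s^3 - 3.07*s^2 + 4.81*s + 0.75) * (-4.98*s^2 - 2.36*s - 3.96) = 14.7906*s^5 + 22.2978*s^4 - 4.9474*s^3 - 2.9294*s^2 - 20.8176*s - 2.97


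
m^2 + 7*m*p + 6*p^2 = (m + p)*(m + 6*p)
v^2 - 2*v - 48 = (v - 8)*(v + 6)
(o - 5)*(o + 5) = o^2 - 25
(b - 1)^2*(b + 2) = b^3 - 3*b + 2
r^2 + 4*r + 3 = (r + 1)*(r + 3)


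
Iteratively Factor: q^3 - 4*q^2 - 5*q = (q - 5)*(q^2 + q) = q*(q - 5)*(q + 1)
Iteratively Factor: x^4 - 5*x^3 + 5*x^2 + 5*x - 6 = (x - 2)*(x^3 - 3*x^2 - x + 3) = (x - 2)*(x + 1)*(x^2 - 4*x + 3) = (x - 2)*(x - 1)*(x + 1)*(x - 3)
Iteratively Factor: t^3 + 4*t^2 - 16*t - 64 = (t + 4)*(t^2 - 16) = (t - 4)*(t + 4)*(t + 4)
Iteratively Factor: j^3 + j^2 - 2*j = (j + 2)*(j^2 - j) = j*(j + 2)*(j - 1)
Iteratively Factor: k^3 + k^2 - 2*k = (k - 1)*(k^2 + 2*k) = k*(k - 1)*(k + 2)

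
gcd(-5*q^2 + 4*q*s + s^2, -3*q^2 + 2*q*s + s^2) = q - s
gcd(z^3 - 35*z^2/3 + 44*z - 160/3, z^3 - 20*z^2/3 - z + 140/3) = z^2 - 9*z + 20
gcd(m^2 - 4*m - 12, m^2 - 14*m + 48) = m - 6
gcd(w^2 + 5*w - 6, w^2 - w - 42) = w + 6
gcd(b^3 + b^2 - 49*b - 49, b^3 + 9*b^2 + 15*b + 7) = b^2 + 8*b + 7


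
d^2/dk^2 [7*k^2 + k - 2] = 14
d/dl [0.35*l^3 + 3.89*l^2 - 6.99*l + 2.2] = 1.05*l^2 + 7.78*l - 6.99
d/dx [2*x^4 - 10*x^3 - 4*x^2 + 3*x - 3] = 8*x^3 - 30*x^2 - 8*x + 3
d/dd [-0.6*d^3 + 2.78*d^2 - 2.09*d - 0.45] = -1.8*d^2 + 5.56*d - 2.09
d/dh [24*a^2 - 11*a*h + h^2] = -11*a + 2*h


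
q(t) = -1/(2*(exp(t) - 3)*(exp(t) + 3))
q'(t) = exp(t)/(2*(exp(t) - 3)*(exp(t) + 3)^2) + exp(t)/(2*(exp(t) - 3)^2*(exp(t) + 3))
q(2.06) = -0.01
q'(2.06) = 0.02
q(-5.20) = 0.06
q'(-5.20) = 0.00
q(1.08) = 1.52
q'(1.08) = 80.18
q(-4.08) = 0.06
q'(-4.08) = 0.00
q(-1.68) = 0.06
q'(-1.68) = 0.00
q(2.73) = -0.00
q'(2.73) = 0.00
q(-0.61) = 0.06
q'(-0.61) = 0.00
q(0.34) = 0.07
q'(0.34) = 0.04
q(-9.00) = 0.06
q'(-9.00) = 0.00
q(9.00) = 0.00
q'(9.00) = 0.00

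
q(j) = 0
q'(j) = 0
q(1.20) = 0.00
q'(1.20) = 0.00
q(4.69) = 0.00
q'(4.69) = 0.00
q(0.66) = 0.00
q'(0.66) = 0.00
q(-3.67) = 0.00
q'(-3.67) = 0.00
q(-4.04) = 0.00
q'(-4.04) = 0.00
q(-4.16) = 0.00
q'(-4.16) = 0.00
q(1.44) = 0.00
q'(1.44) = 0.00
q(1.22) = 0.00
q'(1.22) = 0.00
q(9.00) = 0.00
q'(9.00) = 0.00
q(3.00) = 0.00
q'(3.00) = 0.00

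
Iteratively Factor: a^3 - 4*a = (a + 2)*(a^2 - 2*a) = (a - 2)*(a + 2)*(a)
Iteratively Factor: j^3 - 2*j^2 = (j - 2)*(j^2) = j*(j - 2)*(j)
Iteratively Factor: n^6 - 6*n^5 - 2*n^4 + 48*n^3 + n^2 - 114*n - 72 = (n - 3)*(n^5 - 3*n^4 - 11*n^3 + 15*n^2 + 46*n + 24) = (n - 3)*(n + 2)*(n^4 - 5*n^3 - n^2 + 17*n + 12) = (n - 3)^2*(n + 2)*(n^3 - 2*n^2 - 7*n - 4) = (n - 3)^2*(n + 1)*(n + 2)*(n^2 - 3*n - 4) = (n - 4)*(n - 3)^2*(n + 1)*(n + 2)*(n + 1)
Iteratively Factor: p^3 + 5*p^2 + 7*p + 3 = (p + 1)*(p^2 + 4*p + 3) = (p + 1)^2*(p + 3)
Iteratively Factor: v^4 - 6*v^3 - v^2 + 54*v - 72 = (v + 3)*(v^3 - 9*v^2 + 26*v - 24) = (v - 4)*(v + 3)*(v^2 - 5*v + 6) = (v - 4)*(v - 3)*(v + 3)*(v - 2)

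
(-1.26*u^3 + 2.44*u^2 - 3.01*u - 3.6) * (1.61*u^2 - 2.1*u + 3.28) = -2.0286*u^5 + 6.5744*u^4 - 14.1029*u^3 + 8.5282*u^2 - 2.3128*u - 11.808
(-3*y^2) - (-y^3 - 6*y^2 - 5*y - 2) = y^3 + 3*y^2 + 5*y + 2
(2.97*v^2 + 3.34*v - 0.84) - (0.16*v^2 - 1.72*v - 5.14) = 2.81*v^2 + 5.06*v + 4.3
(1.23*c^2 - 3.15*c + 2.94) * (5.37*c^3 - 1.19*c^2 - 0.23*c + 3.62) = 6.6051*c^5 - 18.3792*c^4 + 19.2534*c^3 + 1.6785*c^2 - 12.0792*c + 10.6428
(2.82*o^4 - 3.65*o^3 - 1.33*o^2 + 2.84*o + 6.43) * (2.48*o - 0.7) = 6.9936*o^5 - 11.026*o^4 - 0.7434*o^3 + 7.9742*o^2 + 13.9584*o - 4.501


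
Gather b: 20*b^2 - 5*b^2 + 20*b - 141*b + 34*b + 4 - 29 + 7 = 15*b^2 - 87*b - 18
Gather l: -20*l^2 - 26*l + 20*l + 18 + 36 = -20*l^2 - 6*l + 54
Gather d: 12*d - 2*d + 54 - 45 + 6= 10*d + 15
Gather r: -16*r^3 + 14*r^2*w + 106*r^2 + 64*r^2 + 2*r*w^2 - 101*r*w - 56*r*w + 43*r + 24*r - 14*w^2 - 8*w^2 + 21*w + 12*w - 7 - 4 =-16*r^3 + r^2*(14*w + 170) + r*(2*w^2 - 157*w + 67) - 22*w^2 + 33*w - 11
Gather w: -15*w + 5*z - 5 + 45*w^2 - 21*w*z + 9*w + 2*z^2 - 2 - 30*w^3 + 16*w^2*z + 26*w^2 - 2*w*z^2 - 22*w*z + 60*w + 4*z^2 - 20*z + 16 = -30*w^3 + w^2*(16*z + 71) + w*(-2*z^2 - 43*z + 54) + 6*z^2 - 15*z + 9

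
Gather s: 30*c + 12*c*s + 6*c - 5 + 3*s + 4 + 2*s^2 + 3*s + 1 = 36*c + 2*s^2 + s*(12*c + 6)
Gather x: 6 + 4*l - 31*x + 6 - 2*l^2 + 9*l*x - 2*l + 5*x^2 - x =-2*l^2 + 2*l + 5*x^2 + x*(9*l - 32) + 12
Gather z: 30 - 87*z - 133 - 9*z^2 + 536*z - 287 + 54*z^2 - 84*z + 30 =45*z^2 + 365*z - 360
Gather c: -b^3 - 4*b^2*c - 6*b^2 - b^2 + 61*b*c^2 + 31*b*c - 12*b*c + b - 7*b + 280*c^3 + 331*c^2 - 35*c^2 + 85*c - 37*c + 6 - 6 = -b^3 - 7*b^2 - 6*b + 280*c^3 + c^2*(61*b + 296) + c*(-4*b^2 + 19*b + 48)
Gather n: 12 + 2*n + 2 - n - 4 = n + 10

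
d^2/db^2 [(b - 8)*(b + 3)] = 2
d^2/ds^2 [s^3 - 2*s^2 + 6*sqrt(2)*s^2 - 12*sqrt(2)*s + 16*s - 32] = 6*s - 4 + 12*sqrt(2)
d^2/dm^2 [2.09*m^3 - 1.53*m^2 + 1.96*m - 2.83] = 12.54*m - 3.06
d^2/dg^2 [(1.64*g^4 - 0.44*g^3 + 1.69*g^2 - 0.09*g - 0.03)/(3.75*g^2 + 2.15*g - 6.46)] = (46.125*g^6 + 79.335*g^5 - 192.8886*g^4 - 419.61566*g^3 + 1101.055098*g^2 - 124.704174*g + 136.821938)/(52.734375*g^6 + 90.703125*g^5 - 220.528125*g^4 - 302.564125*g^3 + 379.89645*g^2 + 269.16882*g - 269.586136)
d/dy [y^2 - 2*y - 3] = 2*y - 2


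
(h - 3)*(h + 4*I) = h^2 - 3*h + 4*I*h - 12*I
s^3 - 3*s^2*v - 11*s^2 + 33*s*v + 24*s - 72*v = (s - 8)*(s - 3)*(s - 3*v)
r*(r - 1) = r^2 - r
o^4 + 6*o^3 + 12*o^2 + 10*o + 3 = (o + 1)^3*(o + 3)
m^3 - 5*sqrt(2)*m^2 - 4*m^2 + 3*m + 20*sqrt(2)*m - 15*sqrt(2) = (m - 3)*(m - 1)*(m - 5*sqrt(2))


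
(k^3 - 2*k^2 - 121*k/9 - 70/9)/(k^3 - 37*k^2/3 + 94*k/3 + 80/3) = (k + 7/3)/(k - 8)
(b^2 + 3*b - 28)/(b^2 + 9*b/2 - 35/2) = 2*(b - 4)/(2*b - 5)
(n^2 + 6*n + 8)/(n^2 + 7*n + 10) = (n + 4)/(n + 5)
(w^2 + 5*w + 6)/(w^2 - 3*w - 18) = (w + 2)/(w - 6)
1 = 1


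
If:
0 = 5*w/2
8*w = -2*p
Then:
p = 0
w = 0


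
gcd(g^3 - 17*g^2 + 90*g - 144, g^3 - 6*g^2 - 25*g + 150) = g - 6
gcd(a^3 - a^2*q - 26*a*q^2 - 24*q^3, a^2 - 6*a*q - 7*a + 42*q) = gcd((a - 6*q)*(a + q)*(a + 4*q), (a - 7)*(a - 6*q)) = -a + 6*q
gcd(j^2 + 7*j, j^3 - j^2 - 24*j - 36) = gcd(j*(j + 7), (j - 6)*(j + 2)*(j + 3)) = 1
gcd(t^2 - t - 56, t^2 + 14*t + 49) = t + 7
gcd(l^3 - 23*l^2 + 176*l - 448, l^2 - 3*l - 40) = l - 8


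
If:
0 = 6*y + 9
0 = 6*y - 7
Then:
No Solution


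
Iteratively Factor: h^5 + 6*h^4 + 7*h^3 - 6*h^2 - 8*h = (h + 1)*(h^4 + 5*h^3 + 2*h^2 - 8*h) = h*(h + 1)*(h^3 + 5*h^2 + 2*h - 8) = h*(h + 1)*(h + 4)*(h^2 + h - 2) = h*(h - 1)*(h + 1)*(h + 4)*(h + 2)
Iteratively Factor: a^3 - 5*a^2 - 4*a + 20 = (a - 5)*(a^2 - 4) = (a - 5)*(a - 2)*(a + 2)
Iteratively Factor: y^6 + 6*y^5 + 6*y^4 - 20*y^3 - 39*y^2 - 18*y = (y + 1)*(y^5 + 5*y^4 + y^3 - 21*y^2 - 18*y) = (y + 1)^2*(y^4 + 4*y^3 - 3*y^2 - 18*y) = y*(y + 1)^2*(y^3 + 4*y^2 - 3*y - 18) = y*(y + 1)^2*(y + 3)*(y^2 + y - 6) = y*(y - 2)*(y + 1)^2*(y + 3)*(y + 3)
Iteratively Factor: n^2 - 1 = (n + 1)*(n - 1)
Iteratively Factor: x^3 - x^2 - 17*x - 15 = (x + 1)*(x^2 - 2*x - 15) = (x + 1)*(x + 3)*(x - 5)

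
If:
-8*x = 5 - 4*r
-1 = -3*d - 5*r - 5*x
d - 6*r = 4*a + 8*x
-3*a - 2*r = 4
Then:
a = -251/118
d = -189/118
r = 281/236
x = -7/236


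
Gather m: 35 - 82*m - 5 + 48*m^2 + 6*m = 48*m^2 - 76*m + 30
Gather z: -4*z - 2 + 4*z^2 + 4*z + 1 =4*z^2 - 1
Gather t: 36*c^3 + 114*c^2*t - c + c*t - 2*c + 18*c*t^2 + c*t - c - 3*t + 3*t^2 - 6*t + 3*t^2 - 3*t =36*c^3 - 4*c + t^2*(18*c + 6) + t*(114*c^2 + 2*c - 12)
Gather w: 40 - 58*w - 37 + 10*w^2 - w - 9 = 10*w^2 - 59*w - 6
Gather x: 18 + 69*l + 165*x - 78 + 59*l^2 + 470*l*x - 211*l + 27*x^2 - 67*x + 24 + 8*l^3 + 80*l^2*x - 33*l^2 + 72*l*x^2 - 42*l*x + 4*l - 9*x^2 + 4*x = 8*l^3 + 26*l^2 - 138*l + x^2*(72*l + 18) + x*(80*l^2 + 428*l + 102) - 36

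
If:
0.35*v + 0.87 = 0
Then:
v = -2.49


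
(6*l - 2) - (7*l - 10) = 8 - l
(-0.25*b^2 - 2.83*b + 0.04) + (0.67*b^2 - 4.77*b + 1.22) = 0.42*b^2 - 7.6*b + 1.26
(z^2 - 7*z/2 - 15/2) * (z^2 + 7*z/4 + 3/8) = z^4 - 7*z^3/4 - 53*z^2/4 - 231*z/16 - 45/16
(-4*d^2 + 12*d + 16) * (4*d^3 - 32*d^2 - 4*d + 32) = -16*d^5 + 176*d^4 - 304*d^3 - 688*d^2 + 320*d + 512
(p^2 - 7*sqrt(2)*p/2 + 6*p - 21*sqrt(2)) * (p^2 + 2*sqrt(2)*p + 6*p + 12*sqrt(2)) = p^4 - 3*sqrt(2)*p^3/2 + 12*p^3 - 18*sqrt(2)*p^2 + 22*p^2 - 168*p - 54*sqrt(2)*p - 504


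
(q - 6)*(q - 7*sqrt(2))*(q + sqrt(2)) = q^3 - 6*sqrt(2)*q^2 - 6*q^2 - 14*q + 36*sqrt(2)*q + 84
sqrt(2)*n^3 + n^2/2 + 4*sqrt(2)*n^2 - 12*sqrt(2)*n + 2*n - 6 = (n - 2)*(n + 6)*(sqrt(2)*n + 1/2)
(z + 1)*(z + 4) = z^2 + 5*z + 4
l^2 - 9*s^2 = (l - 3*s)*(l + 3*s)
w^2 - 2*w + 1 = (w - 1)^2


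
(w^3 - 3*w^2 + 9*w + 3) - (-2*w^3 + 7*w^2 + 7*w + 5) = 3*w^3 - 10*w^2 + 2*w - 2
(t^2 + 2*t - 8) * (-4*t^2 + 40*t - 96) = -4*t^4 + 32*t^3 + 16*t^2 - 512*t + 768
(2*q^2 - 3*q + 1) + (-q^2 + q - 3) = q^2 - 2*q - 2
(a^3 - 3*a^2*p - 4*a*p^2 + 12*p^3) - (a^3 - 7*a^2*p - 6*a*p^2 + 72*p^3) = 4*a^2*p + 2*a*p^2 - 60*p^3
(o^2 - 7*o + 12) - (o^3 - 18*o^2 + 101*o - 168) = -o^3 + 19*o^2 - 108*o + 180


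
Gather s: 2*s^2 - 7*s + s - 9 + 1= 2*s^2 - 6*s - 8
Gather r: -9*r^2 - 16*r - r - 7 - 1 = -9*r^2 - 17*r - 8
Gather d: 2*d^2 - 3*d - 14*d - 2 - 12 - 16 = 2*d^2 - 17*d - 30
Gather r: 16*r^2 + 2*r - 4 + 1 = 16*r^2 + 2*r - 3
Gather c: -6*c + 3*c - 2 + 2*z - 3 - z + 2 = -3*c + z - 3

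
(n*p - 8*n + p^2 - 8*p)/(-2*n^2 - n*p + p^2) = (p - 8)/(-2*n + p)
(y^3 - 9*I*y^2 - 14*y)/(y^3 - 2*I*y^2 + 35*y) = (y - 2*I)/(y + 5*I)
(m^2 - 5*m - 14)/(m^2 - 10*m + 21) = (m + 2)/(m - 3)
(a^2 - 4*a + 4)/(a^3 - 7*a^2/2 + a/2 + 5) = 2*(a - 2)/(2*a^2 - 3*a - 5)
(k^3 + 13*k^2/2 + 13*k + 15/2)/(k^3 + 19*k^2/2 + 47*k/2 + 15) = (k + 3)/(k + 6)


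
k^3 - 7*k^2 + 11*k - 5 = (k - 5)*(k - 1)^2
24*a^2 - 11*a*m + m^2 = (-8*a + m)*(-3*a + m)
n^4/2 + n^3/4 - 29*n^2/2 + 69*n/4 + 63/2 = (n/2 + 1/2)*(n - 7/2)*(n - 3)*(n + 6)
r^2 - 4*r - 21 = (r - 7)*(r + 3)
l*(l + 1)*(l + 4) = l^3 + 5*l^2 + 4*l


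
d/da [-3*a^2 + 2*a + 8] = 2 - 6*a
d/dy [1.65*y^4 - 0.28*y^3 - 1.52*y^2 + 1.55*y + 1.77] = 6.6*y^3 - 0.84*y^2 - 3.04*y + 1.55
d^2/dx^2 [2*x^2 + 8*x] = 4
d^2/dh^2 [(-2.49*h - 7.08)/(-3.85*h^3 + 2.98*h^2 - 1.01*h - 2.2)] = (221.44815*h^5 + 1087.91298*h^4 - 1274.801778*h^3 + 289.339272*h^2 - 389.715264*h + 96.212016)/(57.066625*h^9 - 132.51315*h^8 + 147.480795*h^7 + 1.83852800000002*h^6 - 112.753833*h^5 + 100.819146*h^4 + 17.202941*h^3 - 36.53694*h^2 + 14.6652*h + 10.648)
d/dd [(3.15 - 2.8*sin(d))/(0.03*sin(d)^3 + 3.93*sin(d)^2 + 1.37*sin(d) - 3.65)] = (0.168*sin(d)^3 + 10.7205*sin(d)^2 - 24.759*sin(d) + 5.9045)*cos(d)/(0.0009*sin(d)^6 + 0.2358*sin(d)^5 + 15.5271*sin(d)^4 + 10.5492*sin(d)^3 - 26.8121*sin(d)^2 - 10.001*sin(d) + 13.3225)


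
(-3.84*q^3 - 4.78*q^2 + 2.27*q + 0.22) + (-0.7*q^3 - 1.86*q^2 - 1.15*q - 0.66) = -4.54*q^3 - 6.64*q^2 + 1.12*q - 0.44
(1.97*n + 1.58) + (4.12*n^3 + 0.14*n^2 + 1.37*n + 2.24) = 4.12*n^3 + 0.14*n^2 + 3.34*n + 3.82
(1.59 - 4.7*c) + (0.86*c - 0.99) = 0.6 - 3.84*c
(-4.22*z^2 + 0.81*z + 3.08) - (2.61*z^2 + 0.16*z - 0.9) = -6.83*z^2 + 0.65*z + 3.98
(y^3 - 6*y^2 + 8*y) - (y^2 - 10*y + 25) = y^3 - 7*y^2 + 18*y - 25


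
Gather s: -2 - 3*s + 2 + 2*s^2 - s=2*s^2 - 4*s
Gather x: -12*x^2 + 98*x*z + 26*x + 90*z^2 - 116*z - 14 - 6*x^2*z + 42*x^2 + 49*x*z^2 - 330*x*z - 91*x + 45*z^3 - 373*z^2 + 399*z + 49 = x^2*(30 - 6*z) + x*(49*z^2 - 232*z - 65) + 45*z^3 - 283*z^2 + 283*z + 35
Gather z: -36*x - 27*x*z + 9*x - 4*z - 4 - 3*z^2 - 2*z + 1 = -27*x - 3*z^2 + z*(-27*x - 6) - 3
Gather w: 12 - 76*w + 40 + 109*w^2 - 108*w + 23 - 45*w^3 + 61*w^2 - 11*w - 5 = -45*w^3 + 170*w^2 - 195*w + 70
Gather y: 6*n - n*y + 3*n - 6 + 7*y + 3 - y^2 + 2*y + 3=9*n - y^2 + y*(9 - n)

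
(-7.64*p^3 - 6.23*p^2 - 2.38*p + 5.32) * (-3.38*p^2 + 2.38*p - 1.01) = 25.8232*p^5 + 2.8742*p^4 + 0.933399999999999*p^3 - 17.3537*p^2 + 15.0654*p - 5.3732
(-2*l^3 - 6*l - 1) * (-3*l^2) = 6*l^5 + 18*l^3 + 3*l^2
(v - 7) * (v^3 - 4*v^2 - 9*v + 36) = v^4 - 11*v^3 + 19*v^2 + 99*v - 252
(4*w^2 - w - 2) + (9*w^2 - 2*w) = 13*w^2 - 3*w - 2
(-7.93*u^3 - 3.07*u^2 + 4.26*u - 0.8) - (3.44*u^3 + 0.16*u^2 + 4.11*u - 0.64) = -11.37*u^3 - 3.23*u^2 + 0.149999999999999*u - 0.16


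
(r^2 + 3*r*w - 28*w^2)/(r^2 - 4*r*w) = (r + 7*w)/r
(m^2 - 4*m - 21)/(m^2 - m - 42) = (m + 3)/(m + 6)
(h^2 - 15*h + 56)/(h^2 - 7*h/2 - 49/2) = 2*(h - 8)/(2*h + 7)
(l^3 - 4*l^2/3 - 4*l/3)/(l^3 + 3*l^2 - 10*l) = (l + 2/3)/(l + 5)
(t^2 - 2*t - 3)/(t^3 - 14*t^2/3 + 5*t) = 3*(t + 1)/(t*(3*t - 5))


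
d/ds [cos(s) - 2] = -sin(s)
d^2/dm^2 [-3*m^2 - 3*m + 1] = -6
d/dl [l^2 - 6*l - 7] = 2*l - 6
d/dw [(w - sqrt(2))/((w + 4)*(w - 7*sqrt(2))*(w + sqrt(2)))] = ((-w + sqrt(2))*(w + 4)*(w - 7*sqrt(2)) + (-w + sqrt(2))*(w + 4)*(w + sqrt(2)) + (-w + sqrt(2))*(w - 7*sqrt(2))*(w + sqrt(2)) + (w + 4)*(w - 7*sqrt(2))*(w + sqrt(2)))/((w + 4)^2*(w - 7*sqrt(2))^2*(w + sqrt(2))^2)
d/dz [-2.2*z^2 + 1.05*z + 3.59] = 1.05 - 4.4*z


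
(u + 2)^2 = u^2 + 4*u + 4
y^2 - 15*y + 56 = (y - 8)*(y - 7)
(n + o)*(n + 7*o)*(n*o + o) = n^3*o + 8*n^2*o^2 + n^2*o + 7*n*o^3 + 8*n*o^2 + 7*o^3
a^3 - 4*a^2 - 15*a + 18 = (a - 6)*(a - 1)*(a + 3)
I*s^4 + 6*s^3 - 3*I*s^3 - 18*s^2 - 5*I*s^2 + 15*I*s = s*(s - 3)*(s - 5*I)*(I*s + 1)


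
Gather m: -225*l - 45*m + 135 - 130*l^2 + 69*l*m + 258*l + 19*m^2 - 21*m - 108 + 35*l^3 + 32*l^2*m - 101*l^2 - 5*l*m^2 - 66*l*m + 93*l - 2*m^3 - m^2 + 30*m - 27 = 35*l^3 - 231*l^2 + 126*l - 2*m^3 + m^2*(18 - 5*l) + m*(32*l^2 + 3*l - 36)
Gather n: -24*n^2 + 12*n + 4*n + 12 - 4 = -24*n^2 + 16*n + 8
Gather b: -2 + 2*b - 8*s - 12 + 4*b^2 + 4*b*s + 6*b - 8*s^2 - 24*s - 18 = 4*b^2 + b*(4*s + 8) - 8*s^2 - 32*s - 32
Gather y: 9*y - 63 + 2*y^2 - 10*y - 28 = 2*y^2 - y - 91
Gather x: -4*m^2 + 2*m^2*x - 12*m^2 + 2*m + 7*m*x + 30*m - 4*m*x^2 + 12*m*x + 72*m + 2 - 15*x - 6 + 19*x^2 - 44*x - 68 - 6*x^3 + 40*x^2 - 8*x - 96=-16*m^2 + 104*m - 6*x^3 + x^2*(59 - 4*m) + x*(2*m^2 + 19*m - 67) - 168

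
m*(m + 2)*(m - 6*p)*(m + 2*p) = m^4 - 4*m^3*p + 2*m^3 - 12*m^2*p^2 - 8*m^2*p - 24*m*p^2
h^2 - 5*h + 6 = (h - 3)*(h - 2)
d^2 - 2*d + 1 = (d - 1)^2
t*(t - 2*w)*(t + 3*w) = t^3 + t^2*w - 6*t*w^2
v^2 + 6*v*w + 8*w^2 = (v + 2*w)*(v + 4*w)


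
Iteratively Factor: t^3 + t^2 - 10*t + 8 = (t - 1)*(t^2 + 2*t - 8) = (t - 1)*(t + 4)*(t - 2)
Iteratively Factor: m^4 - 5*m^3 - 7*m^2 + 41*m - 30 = (m + 3)*(m^3 - 8*m^2 + 17*m - 10) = (m - 1)*(m + 3)*(m^2 - 7*m + 10) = (m - 2)*(m - 1)*(m + 3)*(m - 5)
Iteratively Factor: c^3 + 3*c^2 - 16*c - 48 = (c + 3)*(c^2 - 16) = (c - 4)*(c + 3)*(c + 4)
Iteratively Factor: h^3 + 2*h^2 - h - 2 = (h + 1)*(h^2 + h - 2) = (h - 1)*(h + 1)*(h + 2)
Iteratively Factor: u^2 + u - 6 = (u - 2)*(u + 3)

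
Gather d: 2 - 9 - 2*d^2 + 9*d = -2*d^2 + 9*d - 7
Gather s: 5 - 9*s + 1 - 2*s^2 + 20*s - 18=-2*s^2 + 11*s - 12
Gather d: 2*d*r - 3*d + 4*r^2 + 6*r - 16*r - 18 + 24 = d*(2*r - 3) + 4*r^2 - 10*r + 6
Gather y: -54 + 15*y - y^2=-y^2 + 15*y - 54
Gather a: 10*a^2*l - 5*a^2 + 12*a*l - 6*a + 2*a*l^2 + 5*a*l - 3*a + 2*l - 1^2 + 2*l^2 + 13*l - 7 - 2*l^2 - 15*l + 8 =a^2*(10*l - 5) + a*(2*l^2 + 17*l - 9)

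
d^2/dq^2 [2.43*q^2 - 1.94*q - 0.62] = 4.86000000000000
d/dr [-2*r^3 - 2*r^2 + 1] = 2*r*(-3*r - 2)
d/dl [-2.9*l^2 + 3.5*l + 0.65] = 3.5 - 5.8*l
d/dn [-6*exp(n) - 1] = -6*exp(n)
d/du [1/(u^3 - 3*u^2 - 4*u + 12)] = (-3*u^2 + 6*u + 4)/(u^3 - 3*u^2 - 4*u + 12)^2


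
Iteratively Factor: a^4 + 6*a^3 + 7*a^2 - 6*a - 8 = (a - 1)*(a^3 + 7*a^2 + 14*a + 8) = (a - 1)*(a + 1)*(a^2 + 6*a + 8) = (a - 1)*(a + 1)*(a + 2)*(a + 4)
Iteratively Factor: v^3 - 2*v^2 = (v)*(v^2 - 2*v) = v*(v - 2)*(v)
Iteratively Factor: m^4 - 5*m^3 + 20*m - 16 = (m - 1)*(m^3 - 4*m^2 - 4*m + 16) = (m - 2)*(m - 1)*(m^2 - 2*m - 8) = (m - 4)*(m - 2)*(m - 1)*(m + 2)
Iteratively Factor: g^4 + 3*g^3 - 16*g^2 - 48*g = (g + 4)*(g^3 - g^2 - 12*g) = (g - 4)*(g + 4)*(g^2 + 3*g) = (g - 4)*(g + 3)*(g + 4)*(g)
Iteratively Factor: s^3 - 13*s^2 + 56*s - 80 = (s - 5)*(s^2 - 8*s + 16) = (s - 5)*(s - 4)*(s - 4)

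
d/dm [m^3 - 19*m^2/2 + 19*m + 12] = 3*m^2 - 19*m + 19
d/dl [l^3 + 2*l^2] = l*(3*l + 4)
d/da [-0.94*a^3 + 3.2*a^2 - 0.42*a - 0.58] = -2.82*a^2 + 6.4*a - 0.42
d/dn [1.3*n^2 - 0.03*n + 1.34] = 2.6*n - 0.03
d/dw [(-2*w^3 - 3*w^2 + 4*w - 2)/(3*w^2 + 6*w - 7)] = 2*(-3*w^4 - 12*w^3 + 6*w^2 + 27*w - 8)/(9*w^4 + 36*w^3 - 6*w^2 - 84*w + 49)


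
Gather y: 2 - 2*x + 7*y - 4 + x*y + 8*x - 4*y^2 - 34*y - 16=6*x - 4*y^2 + y*(x - 27) - 18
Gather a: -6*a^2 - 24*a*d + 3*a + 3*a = -6*a^2 + a*(6 - 24*d)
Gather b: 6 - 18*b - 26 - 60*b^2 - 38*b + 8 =-60*b^2 - 56*b - 12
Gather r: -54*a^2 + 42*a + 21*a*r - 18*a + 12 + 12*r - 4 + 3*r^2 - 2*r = -54*a^2 + 24*a + 3*r^2 + r*(21*a + 10) + 8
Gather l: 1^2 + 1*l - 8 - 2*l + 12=5 - l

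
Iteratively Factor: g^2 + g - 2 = (g - 1)*(g + 2)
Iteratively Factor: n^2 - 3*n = (n)*(n - 3)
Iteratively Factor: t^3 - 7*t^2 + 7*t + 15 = (t - 5)*(t^2 - 2*t - 3) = (t - 5)*(t - 3)*(t + 1)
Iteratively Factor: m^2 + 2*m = (m + 2)*(m)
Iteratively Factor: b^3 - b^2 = (b)*(b^2 - b) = b*(b - 1)*(b)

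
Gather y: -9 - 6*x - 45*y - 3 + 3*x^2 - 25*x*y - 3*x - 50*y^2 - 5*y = 3*x^2 - 9*x - 50*y^2 + y*(-25*x - 50) - 12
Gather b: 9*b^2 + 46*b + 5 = 9*b^2 + 46*b + 5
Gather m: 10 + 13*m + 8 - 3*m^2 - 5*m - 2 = -3*m^2 + 8*m + 16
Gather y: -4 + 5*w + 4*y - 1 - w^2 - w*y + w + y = -w^2 + 6*w + y*(5 - w) - 5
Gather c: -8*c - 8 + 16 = 8 - 8*c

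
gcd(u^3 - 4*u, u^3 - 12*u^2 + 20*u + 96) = u + 2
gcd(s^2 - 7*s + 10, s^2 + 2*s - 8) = s - 2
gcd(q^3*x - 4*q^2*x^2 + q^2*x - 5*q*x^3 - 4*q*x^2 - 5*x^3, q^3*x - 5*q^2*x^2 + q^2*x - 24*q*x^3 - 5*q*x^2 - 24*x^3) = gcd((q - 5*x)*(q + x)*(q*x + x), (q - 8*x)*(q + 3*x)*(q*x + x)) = q*x + x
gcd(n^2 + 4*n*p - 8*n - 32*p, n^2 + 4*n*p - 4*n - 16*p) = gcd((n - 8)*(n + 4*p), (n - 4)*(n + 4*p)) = n + 4*p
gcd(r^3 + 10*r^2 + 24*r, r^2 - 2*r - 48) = r + 6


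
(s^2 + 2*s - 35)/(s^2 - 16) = (s^2 + 2*s - 35)/(s^2 - 16)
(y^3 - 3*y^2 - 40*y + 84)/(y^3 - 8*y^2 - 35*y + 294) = (y - 2)/(y - 7)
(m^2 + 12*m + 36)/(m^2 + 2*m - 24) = (m + 6)/(m - 4)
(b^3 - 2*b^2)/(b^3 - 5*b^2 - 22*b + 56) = b^2/(b^2 - 3*b - 28)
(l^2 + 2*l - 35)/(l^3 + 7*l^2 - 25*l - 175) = 1/(l + 5)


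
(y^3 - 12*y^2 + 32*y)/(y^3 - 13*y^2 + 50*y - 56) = y*(y - 8)/(y^2 - 9*y + 14)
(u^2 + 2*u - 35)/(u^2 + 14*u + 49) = (u - 5)/(u + 7)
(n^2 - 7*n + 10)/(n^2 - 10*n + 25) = (n - 2)/(n - 5)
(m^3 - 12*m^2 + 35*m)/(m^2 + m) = (m^2 - 12*m + 35)/(m + 1)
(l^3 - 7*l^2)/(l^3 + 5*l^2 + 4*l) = l*(l - 7)/(l^2 + 5*l + 4)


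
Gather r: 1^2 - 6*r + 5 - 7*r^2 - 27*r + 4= -7*r^2 - 33*r + 10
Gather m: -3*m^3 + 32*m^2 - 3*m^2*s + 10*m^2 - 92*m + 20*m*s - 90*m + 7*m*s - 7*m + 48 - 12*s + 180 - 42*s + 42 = -3*m^3 + m^2*(42 - 3*s) + m*(27*s - 189) - 54*s + 270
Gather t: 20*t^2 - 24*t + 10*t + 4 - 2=20*t^2 - 14*t + 2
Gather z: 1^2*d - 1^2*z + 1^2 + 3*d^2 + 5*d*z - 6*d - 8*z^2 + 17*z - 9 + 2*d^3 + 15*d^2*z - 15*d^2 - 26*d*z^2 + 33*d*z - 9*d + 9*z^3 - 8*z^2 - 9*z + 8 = 2*d^3 - 12*d^2 - 14*d + 9*z^3 + z^2*(-26*d - 16) + z*(15*d^2 + 38*d + 7)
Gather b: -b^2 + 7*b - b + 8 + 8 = -b^2 + 6*b + 16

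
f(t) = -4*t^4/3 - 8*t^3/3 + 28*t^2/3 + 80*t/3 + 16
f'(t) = -16*t^3/3 - 8*t^2 + 56*t/3 + 80/3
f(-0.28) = 9.32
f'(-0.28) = 20.93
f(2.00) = 64.00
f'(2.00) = -10.67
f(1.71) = 64.16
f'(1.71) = 8.53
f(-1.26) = -0.81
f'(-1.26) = 1.11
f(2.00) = 64.00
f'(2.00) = -10.67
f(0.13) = 19.62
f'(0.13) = 28.95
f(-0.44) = 6.25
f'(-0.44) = 17.36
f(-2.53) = -3.17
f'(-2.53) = 14.60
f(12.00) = -30576.00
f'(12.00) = -10117.33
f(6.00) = -1792.00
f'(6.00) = -1301.33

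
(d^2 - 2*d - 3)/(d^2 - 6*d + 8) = (d^2 - 2*d - 3)/(d^2 - 6*d + 8)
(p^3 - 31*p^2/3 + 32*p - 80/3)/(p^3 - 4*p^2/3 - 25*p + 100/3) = (p - 4)/(p + 5)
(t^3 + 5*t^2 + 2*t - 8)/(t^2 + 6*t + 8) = t - 1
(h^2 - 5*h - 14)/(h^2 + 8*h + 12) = (h - 7)/(h + 6)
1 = 1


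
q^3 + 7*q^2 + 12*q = q*(q + 3)*(q + 4)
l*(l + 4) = l^2 + 4*l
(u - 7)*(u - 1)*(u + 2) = u^3 - 6*u^2 - 9*u + 14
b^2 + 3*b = b*(b + 3)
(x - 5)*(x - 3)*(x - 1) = x^3 - 9*x^2 + 23*x - 15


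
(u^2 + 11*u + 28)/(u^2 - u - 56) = (u + 4)/(u - 8)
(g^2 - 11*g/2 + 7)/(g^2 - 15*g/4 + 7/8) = 4*(g - 2)/(4*g - 1)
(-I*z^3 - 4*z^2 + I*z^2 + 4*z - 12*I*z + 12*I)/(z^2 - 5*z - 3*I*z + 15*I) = (-I*z^3 + z^2*(-4 + I) + z*(4 - 12*I) + 12*I)/(z^2 + z*(-5 - 3*I) + 15*I)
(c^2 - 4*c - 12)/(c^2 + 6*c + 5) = (c^2 - 4*c - 12)/(c^2 + 6*c + 5)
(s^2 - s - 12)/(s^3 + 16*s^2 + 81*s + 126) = (s - 4)/(s^2 + 13*s + 42)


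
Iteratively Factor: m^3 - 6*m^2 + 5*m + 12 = (m - 3)*(m^2 - 3*m - 4) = (m - 4)*(m - 3)*(m + 1)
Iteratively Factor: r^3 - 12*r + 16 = (r - 2)*(r^2 + 2*r - 8) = (r - 2)*(r + 4)*(r - 2)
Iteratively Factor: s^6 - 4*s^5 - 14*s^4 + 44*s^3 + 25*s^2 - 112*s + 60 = (s + 3)*(s^5 - 7*s^4 + 7*s^3 + 23*s^2 - 44*s + 20) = (s - 1)*(s + 3)*(s^4 - 6*s^3 + s^2 + 24*s - 20) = (s - 1)^2*(s + 3)*(s^3 - 5*s^2 - 4*s + 20) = (s - 5)*(s - 1)^2*(s + 3)*(s^2 - 4) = (s - 5)*(s - 2)*(s - 1)^2*(s + 3)*(s + 2)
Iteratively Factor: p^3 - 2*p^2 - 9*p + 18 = (p - 2)*(p^2 - 9) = (p - 2)*(p + 3)*(p - 3)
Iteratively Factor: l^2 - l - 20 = (l - 5)*(l + 4)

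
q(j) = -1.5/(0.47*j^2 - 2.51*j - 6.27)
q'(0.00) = -0.10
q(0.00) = 0.24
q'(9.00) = 0.11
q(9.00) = -0.16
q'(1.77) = -0.01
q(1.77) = 0.16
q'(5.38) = 0.10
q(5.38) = 0.24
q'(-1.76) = -39.73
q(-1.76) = 3.78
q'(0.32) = -0.07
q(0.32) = 0.21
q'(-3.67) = -0.10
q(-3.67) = -0.16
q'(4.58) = 0.04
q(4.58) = 0.19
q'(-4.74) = -0.04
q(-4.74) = -0.09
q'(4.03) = 0.03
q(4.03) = 0.17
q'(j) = -1.5*(2.51 - 0.94*j)/(0.47*j^2 - 2.51*j - 6.27)^2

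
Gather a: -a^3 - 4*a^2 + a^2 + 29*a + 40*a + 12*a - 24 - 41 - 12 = -a^3 - 3*a^2 + 81*a - 77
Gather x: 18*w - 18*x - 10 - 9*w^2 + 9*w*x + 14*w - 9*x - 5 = -9*w^2 + 32*w + x*(9*w - 27) - 15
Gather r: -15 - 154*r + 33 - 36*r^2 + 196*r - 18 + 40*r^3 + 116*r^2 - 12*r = 40*r^3 + 80*r^2 + 30*r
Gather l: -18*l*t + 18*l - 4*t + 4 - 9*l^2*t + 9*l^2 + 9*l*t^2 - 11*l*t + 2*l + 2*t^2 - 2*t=l^2*(9 - 9*t) + l*(9*t^2 - 29*t + 20) + 2*t^2 - 6*t + 4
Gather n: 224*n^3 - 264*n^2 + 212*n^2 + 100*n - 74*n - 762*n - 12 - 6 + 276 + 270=224*n^3 - 52*n^2 - 736*n + 528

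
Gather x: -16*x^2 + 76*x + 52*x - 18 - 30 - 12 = -16*x^2 + 128*x - 60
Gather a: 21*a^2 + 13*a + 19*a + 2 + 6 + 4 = 21*a^2 + 32*a + 12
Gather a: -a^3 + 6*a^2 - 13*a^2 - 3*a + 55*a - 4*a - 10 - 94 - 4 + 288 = -a^3 - 7*a^2 + 48*a + 180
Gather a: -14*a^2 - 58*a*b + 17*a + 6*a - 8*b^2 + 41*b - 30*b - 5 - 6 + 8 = -14*a^2 + a*(23 - 58*b) - 8*b^2 + 11*b - 3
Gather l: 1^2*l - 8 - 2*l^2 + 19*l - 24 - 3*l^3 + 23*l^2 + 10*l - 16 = -3*l^3 + 21*l^2 + 30*l - 48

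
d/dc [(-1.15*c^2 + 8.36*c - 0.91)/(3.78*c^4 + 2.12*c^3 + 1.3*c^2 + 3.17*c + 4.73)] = (8.694*c^5 - 92.3644*c^4 - 21.6872*c^3 - 8.7259*c^2 - 8.513*c + 42.4275)/(14.2884*c^8 + 16.0272*c^7 + 14.3224*c^6 + 29.4772*c^5 + 50.8896*c^4 + 28.2972*c^3 + 22.3469*c^2 + 29.9882*c + 22.3729)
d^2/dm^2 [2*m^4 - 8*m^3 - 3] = 24*m*(m - 2)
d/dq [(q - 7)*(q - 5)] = 2*q - 12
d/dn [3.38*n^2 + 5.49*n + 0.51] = 6.76*n + 5.49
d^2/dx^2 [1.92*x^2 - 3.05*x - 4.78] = 3.84000000000000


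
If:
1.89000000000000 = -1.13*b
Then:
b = -1.67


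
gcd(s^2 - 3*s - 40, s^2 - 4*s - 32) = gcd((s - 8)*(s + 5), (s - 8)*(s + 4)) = s - 8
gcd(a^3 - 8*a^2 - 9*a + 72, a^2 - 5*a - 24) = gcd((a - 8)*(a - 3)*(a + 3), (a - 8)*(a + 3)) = a^2 - 5*a - 24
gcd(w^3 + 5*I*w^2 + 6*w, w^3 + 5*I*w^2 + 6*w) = w^3 + 5*I*w^2 + 6*w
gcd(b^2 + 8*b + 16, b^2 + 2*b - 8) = b + 4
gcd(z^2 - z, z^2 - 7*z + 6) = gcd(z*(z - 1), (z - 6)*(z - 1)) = z - 1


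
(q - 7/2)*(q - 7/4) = q^2 - 21*q/4 + 49/8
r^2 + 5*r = r*(r + 5)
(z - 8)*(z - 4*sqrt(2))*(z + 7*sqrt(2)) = z^3 - 8*z^2 + 3*sqrt(2)*z^2 - 56*z - 24*sqrt(2)*z + 448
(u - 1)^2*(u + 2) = u^3 - 3*u + 2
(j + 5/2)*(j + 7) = j^2 + 19*j/2 + 35/2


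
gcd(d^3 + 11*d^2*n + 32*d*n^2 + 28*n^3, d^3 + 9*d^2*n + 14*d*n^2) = d^2 + 9*d*n + 14*n^2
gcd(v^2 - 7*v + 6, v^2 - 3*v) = 1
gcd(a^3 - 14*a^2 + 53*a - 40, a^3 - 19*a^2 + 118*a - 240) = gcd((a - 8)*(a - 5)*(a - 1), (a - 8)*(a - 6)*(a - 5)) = a^2 - 13*a + 40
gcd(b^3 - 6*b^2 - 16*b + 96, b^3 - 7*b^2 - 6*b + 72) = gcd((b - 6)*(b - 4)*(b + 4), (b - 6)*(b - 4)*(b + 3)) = b^2 - 10*b + 24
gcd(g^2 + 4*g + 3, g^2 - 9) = g + 3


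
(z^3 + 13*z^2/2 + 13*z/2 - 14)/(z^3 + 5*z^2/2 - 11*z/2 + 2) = (2*z + 7)/(2*z - 1)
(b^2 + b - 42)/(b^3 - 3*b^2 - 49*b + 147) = (b - 6)/(b^2 - 10*b + 21)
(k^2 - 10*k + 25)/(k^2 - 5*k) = (k - 5)/k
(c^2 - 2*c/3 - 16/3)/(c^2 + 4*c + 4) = (c - 8/3)/(c + 2)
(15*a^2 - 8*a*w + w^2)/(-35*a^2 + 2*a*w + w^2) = (-3*a + w)/(7*a + w)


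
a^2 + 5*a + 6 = (a + 2)*(a + 3)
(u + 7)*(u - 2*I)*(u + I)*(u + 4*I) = u^4 + 7*u^3 + 3*I*u^3 + 6*u^2 + 21*I*u^2 + 42*u + 8*I*u + 56*I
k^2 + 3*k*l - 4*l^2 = (k - l)*(k + 4*l)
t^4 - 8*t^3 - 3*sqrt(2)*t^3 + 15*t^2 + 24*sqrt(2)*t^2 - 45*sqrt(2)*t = t*(t - 5)*(t - 3)*(t - 3*sqrt(2))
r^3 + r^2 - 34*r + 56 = (r - 4)*(r - 2)*(r + 7)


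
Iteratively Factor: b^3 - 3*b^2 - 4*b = (b - 4)*(b^2 + b) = b*(b - 4)*(b + 1)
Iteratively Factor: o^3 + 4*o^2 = (o + 4)*(o^2) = o*(o + 4)*(o)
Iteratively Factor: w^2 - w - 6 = (w - 3)*(w + 2)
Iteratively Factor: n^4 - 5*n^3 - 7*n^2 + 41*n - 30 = (n - 2)*(n^3 - 3*n^2 - 13*n + 15) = (n - 5)*(n - 2)*(n^2 + 2*n - 3) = (n - 5)*(n - 2)*(n + 3)*(n - 1)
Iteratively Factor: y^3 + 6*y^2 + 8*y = (y)*(y^2 + 6*y + 8) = y*(y + 4)*(y + 2)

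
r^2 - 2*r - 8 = (r - 4)*(r + 2)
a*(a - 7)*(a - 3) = a^3 - 10*a^2 + 21*a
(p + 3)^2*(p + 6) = p^3 + 12*p^2 + 45*p + 54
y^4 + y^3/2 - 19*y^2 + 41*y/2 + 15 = (y - 3)*(y - 2)*(y + 1/2)*(y + 5)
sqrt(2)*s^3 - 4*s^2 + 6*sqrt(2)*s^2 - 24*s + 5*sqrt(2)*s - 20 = (s + 5)*(s - 2*sqrt(2))*(sqrt(2)*s + sqrt(2))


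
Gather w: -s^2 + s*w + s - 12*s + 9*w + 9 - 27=-s^2 - 11*s + w*(s + 9) - 18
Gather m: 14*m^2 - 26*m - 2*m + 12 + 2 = 14*m^2 - 28*m + 14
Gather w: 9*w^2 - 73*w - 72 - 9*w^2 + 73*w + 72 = 0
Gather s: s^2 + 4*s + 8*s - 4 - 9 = s^2 + 12*s - 13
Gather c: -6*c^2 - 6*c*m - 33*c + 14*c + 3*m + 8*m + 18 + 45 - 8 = -6*c^2 + c*(-6*m - 19) + 11*m + 55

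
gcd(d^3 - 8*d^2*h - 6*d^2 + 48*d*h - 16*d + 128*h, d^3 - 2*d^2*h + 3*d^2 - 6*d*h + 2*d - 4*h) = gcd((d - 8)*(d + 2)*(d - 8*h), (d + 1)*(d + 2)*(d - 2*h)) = d + 2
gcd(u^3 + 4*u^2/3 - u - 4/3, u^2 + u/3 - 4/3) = u^2 + u/3 - 4/3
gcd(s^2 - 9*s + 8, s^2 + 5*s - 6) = s - 1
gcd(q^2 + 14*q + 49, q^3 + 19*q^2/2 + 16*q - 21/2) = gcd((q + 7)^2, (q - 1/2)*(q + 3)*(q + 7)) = q + 7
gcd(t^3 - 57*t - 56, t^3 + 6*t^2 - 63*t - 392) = t^2 - t - 56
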